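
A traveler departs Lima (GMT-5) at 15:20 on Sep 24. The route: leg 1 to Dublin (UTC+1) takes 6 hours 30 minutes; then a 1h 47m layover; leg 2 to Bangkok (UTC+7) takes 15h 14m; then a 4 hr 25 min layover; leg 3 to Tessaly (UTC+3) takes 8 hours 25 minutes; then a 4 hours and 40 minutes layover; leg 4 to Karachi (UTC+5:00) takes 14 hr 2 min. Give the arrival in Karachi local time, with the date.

08:23 on September 27

Convert departure to UTC: 15:20 + 5:00 = 20:20 UTC on Sep 24.
Add 6 hours and 30 minutes leg 1 → 02:50 UTC (Sep 25).
Add 1 hour 47 minutes layover in Dublin → 04:37 UTC.
Add 15 hours 14 minutes leg 2 → 19:51 UTC.
Add 4 hours 25 minutes layover in Bangkok → 00:16 UTC (Sep 26).
Add 8 hours and 25 minutes leg 3 → 08:41 UTC.
Add 4 hours 40 minutes layover in Tessaly → 13:21 UTC.
Add 14 hours and 2 minutes leg 4 → 03:23 UTC (Sep 27).
Karachi is UTC+5:00, so local arrival = 03:23 + 5:00 = 08:23 on Sep 27.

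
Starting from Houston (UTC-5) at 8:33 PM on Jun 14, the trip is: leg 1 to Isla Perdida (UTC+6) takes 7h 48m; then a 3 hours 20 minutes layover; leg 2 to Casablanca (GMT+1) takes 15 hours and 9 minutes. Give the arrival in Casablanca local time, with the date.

4:50 AM on June 16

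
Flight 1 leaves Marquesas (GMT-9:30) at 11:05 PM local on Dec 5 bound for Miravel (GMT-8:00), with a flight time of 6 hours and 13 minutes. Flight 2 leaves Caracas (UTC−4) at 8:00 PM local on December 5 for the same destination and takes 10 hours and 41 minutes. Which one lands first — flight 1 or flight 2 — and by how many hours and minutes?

the second, by 4 hours 7 minutes

Flight 1 in UTC: 11:05 PM + 9:30 = 8:35 AM on Dec 6.
+6 hours and 13 minutes → arrive 2:48 PM UTC on Dec 6.
Flight 2 in UTC: 8:00 PM + 4:00 = 12:00 AM on Dec 6.
+10 hours and 41 minutes → arrive 10:41 AM UTC on Dec 6.
Flight 2 lands earlier by 4 hours 7 minutes.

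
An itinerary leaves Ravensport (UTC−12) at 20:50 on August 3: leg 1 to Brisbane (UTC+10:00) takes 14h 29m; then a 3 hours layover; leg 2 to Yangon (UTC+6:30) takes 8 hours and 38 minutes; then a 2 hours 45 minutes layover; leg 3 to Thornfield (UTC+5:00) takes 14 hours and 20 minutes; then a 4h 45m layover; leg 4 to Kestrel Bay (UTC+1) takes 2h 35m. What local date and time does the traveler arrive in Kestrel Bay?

Convert departure to UTC: 20:50 + 12:00 = 08:50 UTC on Aug 4.
Add 14 hours and 29 minutes leg 1 → 23:19 UTC.
Add 3 hours layover in Brisbane → 02:19 UTC (Aug 5).
Add 8 hours 38 minutes leg 2 → 10:57 UTC.
Add 2 hours 45 minutes layover in Yangon → 13:42 UTC.
Add 14 hours and 20 minutes leg 3 → 04:02 UTC (Aug 6).
Add 4 hours and 45 minutes layover in Thornfield → 08:47 UTC.
Add 2 hours and 35 minutes leg 4 → 11:22 UTC.
Kestrel Bay is UTC+1:00, so local arrival = 11:22 + 1:00 = 12:22 on Aug 6.

12:22 on August 6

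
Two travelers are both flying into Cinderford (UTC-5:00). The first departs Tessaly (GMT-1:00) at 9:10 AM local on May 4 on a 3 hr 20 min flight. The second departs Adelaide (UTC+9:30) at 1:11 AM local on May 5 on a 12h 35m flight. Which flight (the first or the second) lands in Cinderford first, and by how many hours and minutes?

Flight 1 in UTC: 9:10 AM + 1:00 = 10:10 AM on May 4.
+3 hours and 20 minutes → arrive 1:30 PM UTC on May 4.
Flight 2 in UTC: 1:11 AM − 9:30 = 3:41 PM on May 4.
+12 hours and 35 minutes → arrive 4:16 AM UTC on May 5.
Flight 1 lands earlier by 14 hours 46 minutes.

the first, by 14 hours 46 minutes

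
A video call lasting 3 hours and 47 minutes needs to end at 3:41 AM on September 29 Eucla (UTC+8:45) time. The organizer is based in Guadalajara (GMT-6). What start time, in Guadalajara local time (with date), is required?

9:09 AM on September 28

Target end time in UTC: 3:41 AM − 8:45 = 6:56 PM on Sep 28.
Subtract 3 hours and 47 minutes → start 3:09 PM UTC on Sep 28.
Guadalajara is UTC−6:00: 3:09 PM − 6:00 = 9:09 AM on Sep 28.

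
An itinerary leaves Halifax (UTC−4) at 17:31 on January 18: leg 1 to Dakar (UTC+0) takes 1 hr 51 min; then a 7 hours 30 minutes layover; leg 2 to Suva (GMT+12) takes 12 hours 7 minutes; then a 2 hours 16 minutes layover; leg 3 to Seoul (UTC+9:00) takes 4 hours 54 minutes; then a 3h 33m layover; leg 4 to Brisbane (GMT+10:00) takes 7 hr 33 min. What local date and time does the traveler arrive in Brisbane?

Convert departure to UTC: 17:31 + 4:00 = 21:31 UTC on Jan 18.
Add 1 hour and 51 minutes leg 1 → 23:22 UTC.
Add 7 hours and 30 minutes layover in Dakar → 06:52 UTC (Jan 19).
Add 12 hours 7 minutes leg 2 → 18:59 UTC.
Add 2 hours 16 minutes layover in Suva → 21:15 UTC.
Add 4 hours and 54 minutes leg 3 → 02:09 UTC (Jan 20).
Add 3 hours and 33 minutes layover in Seoul → 05:42 UTC.
Add 7 hours and 33 minutes leg 4 → 13:15 UTC.
Brisbane is UTC+10:00, so local arrival = 13:15 + 10:00 = 23:15 on Jan 20.

23:15 on Jan 20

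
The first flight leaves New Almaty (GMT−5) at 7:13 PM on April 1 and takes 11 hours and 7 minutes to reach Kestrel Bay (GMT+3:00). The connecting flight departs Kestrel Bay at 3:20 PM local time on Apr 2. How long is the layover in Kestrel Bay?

1 hour

Convert departure to UTC: 7:13 PM + 5:00 = 12:13 AM UTC on Apr 2.
Add 11 hours 7 minutes flight time → 11:20 AM UTC.
Kestrel Bay is UTC+3:00, so local arrival = 11:20 AM + 3:00 = 2:20 PM on Apr 2.
Layover = 3:20 PM − 2:20 PM = 1 hour.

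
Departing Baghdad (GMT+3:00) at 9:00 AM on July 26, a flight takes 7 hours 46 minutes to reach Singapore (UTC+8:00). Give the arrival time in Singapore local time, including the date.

Singapore is 5:00 ahead of Baghdad.
After 7 hours 46 minutes it is 4:46 PM in Baghdad.
Shift by the zone difference: 4:46 PM + 5:00 = 9:46 PM on Jul 26 in Singapore.

9:46 PM on July 26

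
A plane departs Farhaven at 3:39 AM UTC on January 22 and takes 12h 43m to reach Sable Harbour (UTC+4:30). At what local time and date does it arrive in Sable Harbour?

8:52 PM on January 22

Departure is given in UTC: 3:39 AM on Jan 22.
Add 12 hours and 43 minutes → 4:22 PM UTC.
Sable Harbour is UTC+4:30: 4:22 PM + 4:30 = 8:52 PM on Jan 22.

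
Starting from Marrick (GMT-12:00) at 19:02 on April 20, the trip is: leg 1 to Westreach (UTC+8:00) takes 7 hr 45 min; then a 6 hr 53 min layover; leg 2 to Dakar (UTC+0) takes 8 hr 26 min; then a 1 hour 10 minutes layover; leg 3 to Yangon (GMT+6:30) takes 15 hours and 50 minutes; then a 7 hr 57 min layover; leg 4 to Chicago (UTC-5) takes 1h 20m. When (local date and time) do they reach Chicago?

Convert departure to UTC: 19:02 + 12:00 = 07:02 UTC on Apr 21.
Add 7 hours 45 minutes leg 1 → 14:47 UTC.
Add 6 hours and 53 minutes layover in Westreach → 21:40 UTC.
Add 8 hours and 26 minutes leg 2 → 06:06 UTC (Apr 22).
Add 1 hour 10 minutes layover in Dakar → 07:16 UTC.
Add 15 hours 50 minutes leg 3 → 23:06 UTC.
Add 7 hours and 57 minutes layover in Yangon → 07:03 UTC (Apr 23).
Add 1 hour and 20 minutes leg 4 → 08:23 UTC.
Chicago is UTC−5:00, so local arrival = 08:23 − 5:00 = 03:23 on Apr 23.

03:23 on Apr 23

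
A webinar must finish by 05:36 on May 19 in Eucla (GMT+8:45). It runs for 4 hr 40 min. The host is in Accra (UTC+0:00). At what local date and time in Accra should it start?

16:11 on May 18

Target end time in UTC: 05:36 − 8:45 = 20:51 on May 18.
Subtract 4 hours 40 minutes → start 16:11 UTC on May 18.
Accra is UTC+0, so start is 16:11 on May 18.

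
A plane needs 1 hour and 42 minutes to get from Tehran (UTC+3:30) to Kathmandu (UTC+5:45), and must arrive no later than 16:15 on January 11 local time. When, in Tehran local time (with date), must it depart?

12:18 on January 11

Target arrival in UTC: 16:15 − 5:45 = 10:30 on Jan 11.
Subtract 1 hour 42 minutes → departure 08:48 UTC on Jan 11.
Tehran is UTC+3:30: 08:48 + 3:30 = 12:18 on Jan 11.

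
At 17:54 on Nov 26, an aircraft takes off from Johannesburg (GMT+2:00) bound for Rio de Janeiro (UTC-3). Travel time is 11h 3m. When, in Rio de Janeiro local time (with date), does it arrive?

23:57 on Nov 26

Convert departure to UTC: 17:54 − 2:00 = 15:54 UTC on Nov 26.
Add 11 hours 3 minutes travel time → 02:57 UTC (Nov 27).
Rio de Janeiro is UTC−3:00, so local arrival = 02:57 − 3:00 = 23:57 on Nov 26.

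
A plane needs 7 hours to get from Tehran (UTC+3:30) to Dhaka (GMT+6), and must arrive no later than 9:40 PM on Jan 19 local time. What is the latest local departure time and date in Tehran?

12:10 PM on January 19

Target arrival in UTC: 9:40 PM − 6:00 = 3:40 PM on Jan 19.
Subtract 7 hours → departure 8:40 AM UTC on Jan 19.
Tehran is UTC+3:30: 8:40 AM + 3:30 = 12:10 PM on Jan 19.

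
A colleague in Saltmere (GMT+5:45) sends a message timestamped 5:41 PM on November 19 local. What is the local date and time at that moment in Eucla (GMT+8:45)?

8:41 PM on November 19

Eucla is 3:00 ahead of Saltmere.
Shift by the zone difference: 5:41 PM + 3:00 = 8:41 PM on Nov 19 in Eucla.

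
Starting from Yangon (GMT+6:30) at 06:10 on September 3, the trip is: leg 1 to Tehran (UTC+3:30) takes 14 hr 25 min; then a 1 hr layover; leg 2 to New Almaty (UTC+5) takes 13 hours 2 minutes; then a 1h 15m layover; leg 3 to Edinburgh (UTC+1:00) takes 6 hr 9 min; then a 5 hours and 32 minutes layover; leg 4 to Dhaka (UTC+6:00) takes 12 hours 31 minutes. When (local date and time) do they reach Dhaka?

11:34 on September 5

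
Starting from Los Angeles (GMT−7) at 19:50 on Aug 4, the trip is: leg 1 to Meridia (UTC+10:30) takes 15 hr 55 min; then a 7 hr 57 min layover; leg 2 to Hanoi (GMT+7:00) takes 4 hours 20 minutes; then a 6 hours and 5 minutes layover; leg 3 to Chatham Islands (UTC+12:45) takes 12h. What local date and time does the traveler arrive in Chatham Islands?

13:52 on August 7

Convert departure to UTC: 19:50 + 7:00 = 02:50 UTC on Aug 5.
Add 15 hours and 55 minutes leg 1 → 18:45 UTC.
Add 7 hours and 57 minutes layover in Meridia → 02:42 UTC (Aug 6).
Add 4 hours 20 minutes leg 2 → 07:02 UTC.
Add 6 hours 5 minutes layover in Hanoi → 13:07 UTC.
Add 12 hours leg 3 → 01:07 UTC (Aug 7).
Chatham Islands is UTC+12:45, so local arrival = 01:07 + 12:45 = 13:52 on Aug 7.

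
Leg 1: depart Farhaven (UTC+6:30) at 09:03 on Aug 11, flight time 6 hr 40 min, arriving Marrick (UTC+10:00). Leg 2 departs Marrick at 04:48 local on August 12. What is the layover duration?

Convert departure to UTC: 09:03 − 6:30 = 02:33 UTC on Aug 11.
Add 6 hours 40 minutes flight time → 09:13 UTC.
Marrick is UTC+10:00, so local arrival = 09:13 + 10:00 = 19:13 on Aug 11.
Layover = 04:48 − 19:13 (+1 day) = 9 hours 35 minutes.

9 hours 35 minutes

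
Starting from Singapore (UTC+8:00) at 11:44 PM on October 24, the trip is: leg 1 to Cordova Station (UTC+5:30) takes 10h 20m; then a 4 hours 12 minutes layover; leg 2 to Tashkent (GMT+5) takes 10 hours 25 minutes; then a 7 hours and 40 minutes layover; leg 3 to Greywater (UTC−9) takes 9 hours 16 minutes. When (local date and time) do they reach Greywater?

12:37 AM on October 26

Convert departure to UTC: 11:44 PM − 8:00 = 3:44 PM UTC on Oct 24.
Add 10 hours 20 minutes leg 1 → 2:04 AM UTC (Oct 25).
Add 4 hours and 12 minutes layover in Cordova Station → 6:16 AM UTC.
Add 10 hours 25 minutes leg 2 → 4:41 PM UTC.
Add 7 hours and 40 minutes layover in Tashkent → 12:21 AM UTC (Oct 26).
Add 9 hours and 16 minutes leg 3 → 9:37 AM UTC.
Greywater is UTC−9:00, so local arrival = 9:37 AM − 9:00 = 12:37 AM on Oct 26.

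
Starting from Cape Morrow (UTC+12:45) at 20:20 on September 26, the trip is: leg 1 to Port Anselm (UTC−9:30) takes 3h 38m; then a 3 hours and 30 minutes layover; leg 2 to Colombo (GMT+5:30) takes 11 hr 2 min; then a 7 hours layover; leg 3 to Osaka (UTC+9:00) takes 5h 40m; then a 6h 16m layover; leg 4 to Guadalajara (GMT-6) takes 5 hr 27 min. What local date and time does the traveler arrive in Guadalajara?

Convert departure to UTC: 20:20 − 12:45 = 07:35 UTC on Sep 26.
Add 3 hours 38 minutes leg 1 → 11:13 UTC.
Add 3 hours 30 minutes layover in Port Anselm → 14:43 UTC.
Add 11 hours 2 minutes leg 2 → 01:45 UTC (Sep 27).
Add 7 hours layover in Colombo → 08:45 UTC.
Add 5 hours and 40 minutes leg 3 → 14:25 UTC.
Add 6 hours and 16 minutes layover in Osaka → 20:41 UTC.
Add 5 hours and 27 minutes leg 4 → 02:08 UTC (Sep 28).
Guadalajara is UTC−6:00, so local arrival = 02:08 − 6:00 = 20:08 on Sep 27.

20:08 on Sep 27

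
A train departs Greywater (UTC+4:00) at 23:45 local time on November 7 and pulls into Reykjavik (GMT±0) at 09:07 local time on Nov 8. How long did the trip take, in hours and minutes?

13 hours 22 minutes

Departure in UTC: 23:45 − 4:00 = 19:45 on Nov 7.
Arrival is already UTC: 09:07 on Nov 8.
Elapsed = 09:07 − 19:45 (+1 day) = 13 hours 22 minutes.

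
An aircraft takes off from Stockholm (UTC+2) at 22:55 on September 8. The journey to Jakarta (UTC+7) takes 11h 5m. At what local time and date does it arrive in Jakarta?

Convert departure to UTC: 22:55 − 2:00 = 20:55 UTC on Sep 8.
Add 11 hours and 5 minutes travel time → 08:00 UTC (Sep 9).
Jakarta is UTC+7:00, so local arrival = 08:00 + 7:00 = 15:00 on Sep 9.

15:00 on September 9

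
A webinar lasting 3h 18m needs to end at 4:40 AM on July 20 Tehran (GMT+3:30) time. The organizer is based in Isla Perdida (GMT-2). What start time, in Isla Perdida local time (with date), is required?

7:52 PM on July 19

Target end time in UTC: 4:40 AM − 3:30 = 1:10 AM on Jul 20.
Subtract 3 hours and 18 minutes → start 9:52 PM UTC on Jul 19.
Isla Perdida is UTC−2:00: 9:52 PM − 2:00 = 7:52 PM on Jul 19.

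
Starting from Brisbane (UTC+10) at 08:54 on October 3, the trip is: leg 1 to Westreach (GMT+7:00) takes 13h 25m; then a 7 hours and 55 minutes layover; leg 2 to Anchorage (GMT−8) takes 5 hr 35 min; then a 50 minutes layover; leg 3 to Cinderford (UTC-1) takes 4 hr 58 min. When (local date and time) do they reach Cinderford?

06:37 on October 4

Convert departure to UTC: 08:54 − 10:00 = 22:54 UTC on Oct 2.
Add 13 hours and 25 minutes leg 1 → 12:19 UTC (Oct 3).
Add 7 hours and 55 minutes layover in Westreach → 20:14 UTC.
Add 5 hours 35 minutes leg 2 → 01:49 UTC (Oct 4).
Add 50 minutes layover in Anchorage → 02:39 UTC.
Add 4 hours 58 minutes leg 3 → 07:37 UTC.
Cinderford is UTC−1:00, so local arrival = 07:37 − 1:00 = 06:37 on Oct 4.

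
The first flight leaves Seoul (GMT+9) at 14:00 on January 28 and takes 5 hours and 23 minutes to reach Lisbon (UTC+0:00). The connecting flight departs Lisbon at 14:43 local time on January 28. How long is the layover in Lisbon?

4 hours 20 minutes

Convert departure to UTC: 14:00 − 9:00 = 05:00 UTC on Jan 28.
Add 5 hours 23 minutes flight time → 10:23 UTC.
Lisbon is UTC+0, so local arrival is the same: 10:23 on Jan 28.
Layover = 14:43 − 10:23 = 4 hours 20 minutes.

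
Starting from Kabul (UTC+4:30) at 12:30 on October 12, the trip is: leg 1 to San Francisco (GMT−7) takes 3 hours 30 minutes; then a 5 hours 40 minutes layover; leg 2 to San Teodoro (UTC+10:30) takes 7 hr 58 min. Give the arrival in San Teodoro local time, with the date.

Convert departure to UTC: 12:30 − 4:30 = 08:00 UTC on Oct 12.
Add 3 hours 30 minutes leg 1 → 11:30 UTC.
Add 5 hours 40 minutes layover in San Francisco → 17:10 UTC.
Add 7 hours 58 minutes leg 2 → 01:08 UTC (Oct 13).
San Teodoro is UTC+10:30, so local arrival = 01:08 + 10:30 = 11:38 on Oct 13.

11:38 on Oct 13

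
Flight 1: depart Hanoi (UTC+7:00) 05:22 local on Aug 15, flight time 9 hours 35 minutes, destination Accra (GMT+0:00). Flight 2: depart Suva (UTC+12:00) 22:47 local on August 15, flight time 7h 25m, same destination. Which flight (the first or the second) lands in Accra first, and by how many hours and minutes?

the first, by 10 hours 15 minutes

Flight 1 in UTC: 05:22 − 7:00 = 22:22 on Aug 14.
+9 hours and 35 minutes → arrive 07:57 UTC on Aug 15.
Flight 2 in UTC: 22:47 − 12:00 = 10:47 on Aug 15.
+7 hours 25 minutes → arrive 18:12 UTC on Aug 15.
Flight 1 lands earlier by 10 hours 15 minutes.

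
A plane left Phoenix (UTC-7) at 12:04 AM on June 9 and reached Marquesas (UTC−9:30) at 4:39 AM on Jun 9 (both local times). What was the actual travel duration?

Marquesas is 2:30 behind Phoenix.
Clock-face elapsed time (ignoring zones) is 4 hours 35 minutes.
Actual elapsed = 4 hours 35 minutes + 2:30 = 7 hours 5 minutes.

7 hours 5 minutes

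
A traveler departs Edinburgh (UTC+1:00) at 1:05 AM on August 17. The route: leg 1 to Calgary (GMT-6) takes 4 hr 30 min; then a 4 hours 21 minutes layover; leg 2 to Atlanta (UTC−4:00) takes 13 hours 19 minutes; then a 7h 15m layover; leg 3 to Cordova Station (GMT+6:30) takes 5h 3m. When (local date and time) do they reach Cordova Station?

5:03 PM on August 18

Convert departure to UTC: 1:05 AM − 1:00 = 12:05 AM UTC on Aug 17.
Add 4 hours and 30 minutes leg 1 → 4:35 AM UTC.
Add 4 hours 21 minutes layover in Calgary → 8:56 AM UTC.
Add 13 hours 19 minutes leg 2 → 10:15 PM UTC.
Add 7 hours and 15 minutes layover in Atlanta → 5:30 AM UTC (Aug 18).
Add 5 hours 3 minutes leg 3 → 10:33 AM UTC.
Cordova Station is UTC+6:30, so local arrival = 10:33 AM + 6:30 = 5:03 PM on Aug 18.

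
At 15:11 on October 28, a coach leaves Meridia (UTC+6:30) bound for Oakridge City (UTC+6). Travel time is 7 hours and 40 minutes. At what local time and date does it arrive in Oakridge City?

Convert departure to UTC: 15:11 − 6:30 = 08:41 UTC on Oct 28.
Add 7 hours and 40 minutes travel time → 16:21 UTC.
Oakridge City is UTC+6:00, so local arrival = 16:21 + 6:00 = 22:21 on Oct 28.

22:21 on October 28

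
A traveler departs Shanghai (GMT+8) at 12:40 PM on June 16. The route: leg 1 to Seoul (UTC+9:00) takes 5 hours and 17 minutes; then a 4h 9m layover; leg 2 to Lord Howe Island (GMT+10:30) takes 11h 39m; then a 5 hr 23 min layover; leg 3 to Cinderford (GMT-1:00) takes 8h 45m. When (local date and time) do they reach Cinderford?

2:53 PM on June 17

Convert departure to UTC: 12:40 PM − 8:00 = 4:40 AM UTC on Jun 16.
Add 5 hours 17 minutes leg 1 → 9:57 AM UTC.
Add 4 hours and 9 minutes layover in Seoul → 2:06 PM UTC.
Add 11 hours and 39 minutes leg 2 → 1:45 AM UTC (Jun 17).
Add 5 hours and 23 minutes layover in Lord Howe Island → 7:08 AM UTC.
Add 8 hours 45 minutes leg 3 → 3:53 PM UTC.
Cinderford is UTC−1:00, so local arrival = 3:53 PM − 1:00 = 2:53 PM on Jun 17.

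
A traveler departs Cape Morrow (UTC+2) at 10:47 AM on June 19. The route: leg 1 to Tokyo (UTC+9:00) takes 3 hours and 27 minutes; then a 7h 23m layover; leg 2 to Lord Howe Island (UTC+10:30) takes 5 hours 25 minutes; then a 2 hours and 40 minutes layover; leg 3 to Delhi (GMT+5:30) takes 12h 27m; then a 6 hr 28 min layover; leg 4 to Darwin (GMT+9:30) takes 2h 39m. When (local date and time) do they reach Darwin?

10:46 AM on Jun 21

Convert departure to UTC: 10:47 AM − 2:00 = 8:47 AM UTC on Jun 19.
Add 3 hours and 27 minutes leg 1 → 12:14 PM UTC.
Add 7 hours and 23 minutes layover in Tokyo → 7:37 PM UTC.
Add 5 hours 25 minutes leg 2 → 1:02 AM UTC (Jun 20).
Add 2 hours 40 minutes layover in Lord Howe Island → 3:42 AM UTC.
Add 12 hours and 27 minutes leg 3 → 4:09 PM UTC.
Add 6 hours and 28 minutes layover in Delhi → 10:37 PM UTC.
Add 2 hours and 39 minutes leg 4 → 1:16 AM UTC (Jun 21).
Darwin is UTC+9:30, so local arrival = 1:16 AM + 9:30 = 10:46 AM on Jun 21.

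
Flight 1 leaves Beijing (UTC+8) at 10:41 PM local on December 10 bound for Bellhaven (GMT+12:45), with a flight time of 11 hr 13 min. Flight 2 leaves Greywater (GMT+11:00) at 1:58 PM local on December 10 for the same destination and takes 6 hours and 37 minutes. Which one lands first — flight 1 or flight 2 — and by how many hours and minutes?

Flight 1 in UTC: 10:41 PM − 8:00 = 2:41 PM on Dec 10.
+11 hours and 13 minutes → arrive 1:54 AM UTC on Dec 11.
Flight 2 in UTC: 1:58 PM − 11:00 = 2:58 AM on Dec 10.
+6 hours and 37 minutes → arrive 9:35 AM UTC on Dec 10.
Flight 2 lands earlier by 16 hours 19 minutes.

the second, by 16 hours 19 minutes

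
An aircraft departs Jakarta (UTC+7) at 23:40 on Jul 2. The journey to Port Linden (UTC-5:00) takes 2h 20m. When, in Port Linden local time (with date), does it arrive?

14:00 on Jul 2

Convert departure to UTC: 23:40 − 7:00 = 16:40 UTC on Jul 2.
Add 2 hours and 20 minutes travel time → 19:00 UTC.
Port Linden is UTC−5:00, so local arrival = 19:00 − 5:00 = 14:00 on Jul 2.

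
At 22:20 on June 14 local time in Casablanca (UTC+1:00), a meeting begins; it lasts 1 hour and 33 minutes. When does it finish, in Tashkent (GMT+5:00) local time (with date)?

03:53 on June 15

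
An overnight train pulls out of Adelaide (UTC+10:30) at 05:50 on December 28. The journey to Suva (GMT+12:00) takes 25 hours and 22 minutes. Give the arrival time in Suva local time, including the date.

08:42 on December 29

Convert departure to UTC: 05:50 − 10:30 = 19:20 UTC on Dec 27.
Add 25 hours and 22 minutes travel time → 20:42 UTC (Dec 28).
Suva is UTC+12:00, so local arrival = 20:42 + 12:00 = 08:42 on Dec 29.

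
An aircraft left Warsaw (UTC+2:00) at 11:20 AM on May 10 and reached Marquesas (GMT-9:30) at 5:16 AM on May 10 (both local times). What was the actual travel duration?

5 hours 26 minutes

Departure in UTC: 11:20 AM − 2:00 = 9:20 AM on May 10.
Arrival in UTC: 5:16 AM + 9:30 = 2:46 PM on May 10.
Elapsed = 2:46 PM − 9:20 AM = 5 hours 26 minutes.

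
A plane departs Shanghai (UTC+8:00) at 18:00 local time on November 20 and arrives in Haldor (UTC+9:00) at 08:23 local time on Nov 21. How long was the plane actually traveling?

Departure in UTC: 18:00 − 8:00 = 10:00 on Nov 20.
Arrival in UTC: 08:23 − 9:00 = 23:23 on Nov 20.
Elapsed = 23:23 − 10:00 = 13 hours 23 minutes.

13 hours 23 minutes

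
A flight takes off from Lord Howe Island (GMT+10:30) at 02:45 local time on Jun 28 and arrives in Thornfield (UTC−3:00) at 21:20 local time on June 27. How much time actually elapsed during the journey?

8 hours 5 minutes

Departure in UTC: 02:45 − 10:30 = 16:15 on Jun 27.
Arrival in UTC: 21:20 + 3:00 = 00:20 on Jun 28.
Elapsed = 00:20 − 16:15 (+1 day) = 8 hours 5 minutes.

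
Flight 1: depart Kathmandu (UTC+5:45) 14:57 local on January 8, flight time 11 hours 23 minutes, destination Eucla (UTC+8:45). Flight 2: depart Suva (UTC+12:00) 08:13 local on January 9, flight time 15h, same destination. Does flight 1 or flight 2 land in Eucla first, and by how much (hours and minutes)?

the first, by 14 hours 38 minutes

Flight 1 in UTC: 14:57 − 5:45 = 09:12 on Jan 8.
+11 hours and 23 minutes → arrive 20:35 UTC on Jan 8.
Flight 2 in UTC: 08:13 − 12:00 = 20:13 on Jan 8.
+15 hours → arrive 11:13 UTC on Jan 9.
Flight 1 lands earlier by 14 hours 38 minutes.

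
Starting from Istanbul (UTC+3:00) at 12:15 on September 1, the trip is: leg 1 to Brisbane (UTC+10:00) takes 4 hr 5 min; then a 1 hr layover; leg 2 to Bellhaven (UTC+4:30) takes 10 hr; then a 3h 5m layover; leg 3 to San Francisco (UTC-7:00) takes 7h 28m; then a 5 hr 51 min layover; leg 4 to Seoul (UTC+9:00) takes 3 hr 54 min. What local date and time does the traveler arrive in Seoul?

Convert departure to UTC: 12:15 − 3:00 = 09:15 UTC on Sep 1.
Add 4 hours 5 minutes leg 1 → 13:20 UTC.
Add 1 hour layover in Brisbane → 14:20 UTC.
Add 10 hours leg 2 → 00:20 UTC (Sep 2).
Add 3 hours and 5 minutes layover in Bellhaven → 03:25 UTC.
Add 7 hours 28 minutes leg 3 → 10:53 UTC.
Add 5 hours 51 minutes layover in San Francisco → 16:44 UTC.
Add 3 hours and 54 minutes leg 4 → 20:38 UTC.
Seoul is UTC+9:00, so local arrival = 20:38 + 9:00 = 05:38 on Sep 3.

05:38 on September 3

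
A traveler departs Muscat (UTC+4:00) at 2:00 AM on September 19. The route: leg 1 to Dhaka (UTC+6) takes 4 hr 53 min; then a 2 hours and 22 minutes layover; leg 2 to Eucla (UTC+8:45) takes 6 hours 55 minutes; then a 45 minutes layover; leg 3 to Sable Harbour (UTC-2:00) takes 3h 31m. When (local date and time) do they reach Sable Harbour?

2:26 PM on September 19

Convert departure to UTC: 2:00 AM − 4:00 = 10:00 PM UTC on Sep 18.
Add 4 hours 53 minutes leg 1 → 2:53 AM UTC (Sep 19).
Add 2 hours 22 minutes layover in Dhaka → 5:15 AM UTC.
Add 6 hours 55 minutes leg 2 → 12:10 PM UTC.
Add 45 minutes layover in Eucla → 12:55 PM UTC.
Add 3 hours 31 minutes leg 3 → 4:26 PM UTC.
Sable Harbour is UTC−2:00, so local arrival = 4:26 PM − 2:00 = 2:26 PM on Sep 19.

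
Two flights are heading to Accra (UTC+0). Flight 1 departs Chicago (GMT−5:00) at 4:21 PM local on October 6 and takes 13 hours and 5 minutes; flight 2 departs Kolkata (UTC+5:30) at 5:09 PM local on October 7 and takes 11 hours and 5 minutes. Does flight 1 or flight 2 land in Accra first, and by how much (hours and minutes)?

Flight 1 in UTC: 4:21 PM + 5:00 = 9:21 PM on Oct 6.
+13 hours and 5 minutes → arrive 10:26 AM UTC on Oct 7.
Flight 2 in UTC: 5:09 PM − 5:30 = 11:39 AM on Oct 7.
+11 hours 5 minutes → arrive 10:44 PM UTC on Oct 7.
Flight 1 lands earlier by 12 hours 18 minutes.

the first, by 12 hours 18 minutes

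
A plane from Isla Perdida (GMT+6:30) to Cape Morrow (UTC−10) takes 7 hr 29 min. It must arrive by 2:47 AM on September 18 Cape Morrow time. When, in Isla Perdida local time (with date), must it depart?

11:48 AM on Sep 18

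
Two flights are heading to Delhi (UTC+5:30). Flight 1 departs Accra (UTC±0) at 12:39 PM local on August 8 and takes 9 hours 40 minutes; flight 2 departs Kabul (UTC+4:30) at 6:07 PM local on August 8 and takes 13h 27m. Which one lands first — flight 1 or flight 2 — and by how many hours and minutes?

the first, by 4 hours 45 minutes

Flight 1 departs at 12:39 PM UTC (Aug 8).
+9 hours and 40 minutes → arrive 10:19 PM UTC on Aug 8.
Flight 2 in UTC: 6:07 PM − 4:30 = 1:37 PM on Aug 8.
+13 hours and 27 minutes → arrive 3:04 AM UTC on Aug 9.
Flight 1 lands earlier by 4 hours 45 minutes.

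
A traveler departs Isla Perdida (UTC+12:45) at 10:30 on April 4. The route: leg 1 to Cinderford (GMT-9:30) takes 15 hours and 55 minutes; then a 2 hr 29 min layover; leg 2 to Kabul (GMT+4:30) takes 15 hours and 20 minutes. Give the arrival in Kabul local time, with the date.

11:59 on April 5

Convert departure to UTC: 10:30 − 12:45 = 21:45 UTC on Apr 3.
Add 15 hours and 55 minutes leg 1 → 13:40 UTC (Apr 4).
Add 2 hours 29 minutes layover in Cinderford → 16:09 UTC.
Add 15 hours and 20 minutes leg 2 → 07:29 UTC (Apr 5).
Kabul is UTC+4:30, so local arrival = 07:29 + 4:30 = 11:59 on Apr 5.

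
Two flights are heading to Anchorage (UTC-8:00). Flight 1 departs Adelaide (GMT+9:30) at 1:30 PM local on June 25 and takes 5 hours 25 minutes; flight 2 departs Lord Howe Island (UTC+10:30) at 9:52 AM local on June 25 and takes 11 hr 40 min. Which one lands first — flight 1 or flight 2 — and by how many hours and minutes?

the first, by 1 hour 37 minutes

Flight 1 in UTC: 1:30 PM − 9:30 = 4:00 AM on Jun 25.
+5 hours 25 minutes → arrive 9:25 AM UTC on Jun 25.
Flight 2 in UTC: 9:52 AM − 10:30 = 11:22 PM on Jun 24.
+11 hours 40 minutes → arrive 11:02 AM UTC on Jun 25.
Flight 1 lands earlier by 1 hour 37 minutes.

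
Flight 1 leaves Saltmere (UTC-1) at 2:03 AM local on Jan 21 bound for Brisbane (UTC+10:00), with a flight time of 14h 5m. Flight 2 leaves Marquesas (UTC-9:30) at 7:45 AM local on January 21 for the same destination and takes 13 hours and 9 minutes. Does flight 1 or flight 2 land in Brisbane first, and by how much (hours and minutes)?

the first, by 13 hours 16 minutes

Flight 1 in UTC: 2:03 AM + 1:00 = 3:03 AM on Jan 21.
+14 hours 5 minutes → arrive 5:08 PM UTC on Jan 21.
Flight 2 in UTC: 7:45 AM + 9:30 = 5:15 PM on Jan 21.
+13 hours 9 minutes → arrive 6:24 AM UTC on Jan 22.
Flight 1 lands earlier by 13 hours 16 minutes.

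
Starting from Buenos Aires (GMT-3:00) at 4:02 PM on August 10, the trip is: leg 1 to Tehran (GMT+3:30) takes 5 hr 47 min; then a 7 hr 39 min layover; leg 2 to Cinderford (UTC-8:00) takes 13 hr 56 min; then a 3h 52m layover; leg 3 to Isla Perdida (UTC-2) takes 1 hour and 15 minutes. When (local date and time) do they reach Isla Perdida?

1:31 AM on August 12

Convert departure to UTC: 4:02 PM + 3:00 = 7:02 PM UTC on Aug 10.
Add 5 hours and 47 minutes leg 1 → 12:49 AM UTC (Aug 11).
Add 7 hours 39 minutes layover in Tehran → 8:28 AM UTC.
Add 13 hours and 56 minutes leg 2 → 10:24 PM UTC.
Add 3 hours and 52 minutes layover in Cinderford → 2:16 AM UTC (Aug 12).
Add 1 hour and 15 minutes leg 3 → 3:31 AM UTC.
Isla Perdida is UTC−2:00, so local arrival = 3:31 AM − 2:00 = 1:31 AM on Aug 12.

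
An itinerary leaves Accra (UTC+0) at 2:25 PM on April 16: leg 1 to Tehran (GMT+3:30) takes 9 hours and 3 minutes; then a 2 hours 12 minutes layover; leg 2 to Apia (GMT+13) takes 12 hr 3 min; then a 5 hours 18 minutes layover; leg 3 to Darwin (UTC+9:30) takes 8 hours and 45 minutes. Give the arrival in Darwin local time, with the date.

Accra is at UTC+0, so departure is already 2:25 PM UTC on Apr 16.
Add 9 hours and 3 minutes leg 1 → 11:28 PM UTC.
Add 2 hours 12 minutes layover in Tehran → 1:40 AM UTC (Apr 17).
Add 12 hours and 3 minutes leg 2 → 1:43 PM UTC.
Add 5 hours and 18 minutes layover in Apia → 7:01 PM UTC.
Add 8 hours 45 minutes leg 3 → 3:46 AM UTC (Apr 18).
Darwin is UTC+9:30, so local arrival = 3:46 AM + 9:30 = 1:16 PM on Apr 18.

1:16 PM on April 18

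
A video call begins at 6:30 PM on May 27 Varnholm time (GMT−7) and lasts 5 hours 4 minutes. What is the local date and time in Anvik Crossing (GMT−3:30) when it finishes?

3:04 AM on May 28

Convert start to UTC: 6:30 PM + 7:00 = 1:30 AM UTC on May 28.
Add 5 hours and 4 minutes duration → 6:34 AM UTC.
Anvik Crossing is UTC−3:30, so local end time = 6:34 AM − 3:30 = 3:04 AM on May 28.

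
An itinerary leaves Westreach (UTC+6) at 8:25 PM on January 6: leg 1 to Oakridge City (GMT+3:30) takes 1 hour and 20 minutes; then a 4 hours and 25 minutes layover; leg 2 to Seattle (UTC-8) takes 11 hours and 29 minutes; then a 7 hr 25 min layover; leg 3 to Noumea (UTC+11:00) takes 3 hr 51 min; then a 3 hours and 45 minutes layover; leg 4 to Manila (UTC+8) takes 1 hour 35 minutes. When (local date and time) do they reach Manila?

Convert departure to UTC: 8:25 PM − 6:00 = 2:25 PM UTC on Jan 6.
Add 1 hour and 20 minutes leg 1 → 3:45 PM UTC.
Add 4 hours 25 minutes layover in Oakridge City → 8:10 PM UTC.
Add 11 hours 29 minutes leg 2 → 7:39 AM UTC (Jan 7).
Add 7 hours 25 minutes layover in Seattle → 3:04 PM UTC.
Add 3 hours 51 minutes leg 3 → 6:55 PM UTC.
Add 3 hours and 45 minutes layover in Noumea → 10:40 PM UTC.
Add 1 hour and 35 minutes leg 4 → 12:15 AM UTC (Jan 8).
Manila is UTC+8:00, so local arrival = 12:15 AM + 8:00 = 8:15 AM on Jan 8.

8:15 AM on January 8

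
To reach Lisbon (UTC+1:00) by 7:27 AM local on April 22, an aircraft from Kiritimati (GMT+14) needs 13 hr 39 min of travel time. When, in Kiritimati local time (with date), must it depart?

6:48 AM on April 22

Target arrival in UTC: 7:27 AM − 1:00 = 6:27 AM on Apr 22.
Subtract 13 hours and 39 minutes → departure 4:48 PM UTC on Apr 21.
Kiritimati is UTC+14:00: 4:48 PM + 14:00 = 6:48 AM on Apr 22.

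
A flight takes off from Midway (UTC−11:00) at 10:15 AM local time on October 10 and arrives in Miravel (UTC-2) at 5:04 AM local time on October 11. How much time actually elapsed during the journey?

9 hours 49 minutes

Departure in UTC: 10:15 AM + 11:00 = 9:15 PM on Oct 10.
Arrival in UTC: 5:04 AM + 2:00 = 7:04 AM on Oct 11.
Elapsed = 7:04 AM − 9:15 PM (+1 day) = 9 hours 49 minutes.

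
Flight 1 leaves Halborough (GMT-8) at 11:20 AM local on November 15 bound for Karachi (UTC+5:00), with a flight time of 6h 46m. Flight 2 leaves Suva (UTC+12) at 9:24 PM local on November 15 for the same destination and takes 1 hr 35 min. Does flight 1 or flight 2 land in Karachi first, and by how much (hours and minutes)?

Flight 1 in UTC: 11:20 AM + 8:00 = 7:20 PM on Nov 15.
+6 hours 46 minutes → arrive 2:06 AM UTC on Nov 16.
Flight 2 in UTC: 9:24 PM − 12:00 = 9:24 AM on Nov 15.
+1 hour and 35 minutes → arrive 10:59 AM UTC on Nov 15.
Flight 2 lands earlier by 15 hours 7 minutes.

the second, by 15 hours 7 minutes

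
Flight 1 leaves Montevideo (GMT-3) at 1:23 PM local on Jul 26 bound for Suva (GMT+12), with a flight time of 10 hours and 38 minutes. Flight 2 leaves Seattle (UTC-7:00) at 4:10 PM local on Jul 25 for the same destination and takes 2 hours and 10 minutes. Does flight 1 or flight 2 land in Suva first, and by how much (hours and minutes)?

Flight 1 in UTC: 1:23 PM + 3:00 = 4:23 PM on Jul 26.
+10 hours 38 minutes → arrive 3:01 AM UTC on Jul 27.
Flight 2 in UTC: 4:10 PM + 7:00 = 11:10 PM on Jul 25.
+2 hours and 10 minutes → arrive 1:20 AM UTC on Jul 26.
Flight 2 lands earlier by 25 hours 41 minutes.

the second, by 25 hours 41 minutes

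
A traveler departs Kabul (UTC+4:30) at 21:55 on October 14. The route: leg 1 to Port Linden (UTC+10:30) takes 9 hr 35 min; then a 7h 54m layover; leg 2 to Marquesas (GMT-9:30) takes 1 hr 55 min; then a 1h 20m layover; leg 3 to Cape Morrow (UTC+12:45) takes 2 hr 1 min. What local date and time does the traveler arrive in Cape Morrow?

04:55 on October 16

Convert departure to UTC: 21:55 − 4:30 = 17:25 UTC on Oct 14.
Add 9 hours and 35 minutes leg 1 → 03:00 UTC (Oct 15).
Add 7 hours 54 minutes layover in Port Linden → 10:54 UTC.
Add 1 hour 55 minutes leg 2 → 12:49 UTC.
Add 1 hour 20 minutes layover in Marquesas → 14:09 UTC.
Add 2 hours 1 minute leg 3 → 16:10 UTC.
Cape Morrow is UTC+12:45, so local arrival = 16:10 + 12:45 = 04:55 on Oct 16.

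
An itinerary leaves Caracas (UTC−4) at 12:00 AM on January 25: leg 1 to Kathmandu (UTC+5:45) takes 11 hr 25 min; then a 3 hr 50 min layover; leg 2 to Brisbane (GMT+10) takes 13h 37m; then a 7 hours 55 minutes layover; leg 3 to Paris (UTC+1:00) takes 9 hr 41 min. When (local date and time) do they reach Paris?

Convert departure to UTC: 12:00 AM + 4:00 = 4:00 AM UTC on Jan 25.
Add 11 hours and 25 minutes leg 1 → 3:25 PM UTC.
Add 3 hours 50 minutes layover in Kathmandu → 7:15 PM UTC.
Add 13 hours and 37 minutes leg 2 → 8:52 AM UTC (Jan 26).
Add 7 hours and 55 minutes layover in Brisbane → 4:47 PM UTC.
Add 9 hours and 41 minutes leg 3 → 2:28 AM UTC (Jan 27).
Paris is UTC+1:00, so local arrival = 2:28 AM + 1:00 = 3:28 AM on Jan 27.

3:28 AM on January 27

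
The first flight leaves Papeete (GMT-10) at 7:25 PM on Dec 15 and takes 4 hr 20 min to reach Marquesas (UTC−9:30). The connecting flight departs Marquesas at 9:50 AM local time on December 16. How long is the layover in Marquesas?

Convert departure to UTC: 7:25 PM + 10:00 = 5:25 AM UTC on Dec 16.
Add 4 hours 20 minutes flight time → 9:45 AM UTC.
Marquesas is UTC−9:30, so local arrival = 9:45 AM − 9:30 = 12:15 AM on Dec 16.
Layover = 9:50 AM − 12:15 AM = 9 hours 35 minutes.

9 hours 35 minutes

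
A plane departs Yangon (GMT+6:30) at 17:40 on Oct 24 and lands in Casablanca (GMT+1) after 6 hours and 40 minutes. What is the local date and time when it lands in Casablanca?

18:50 on Oct 24

Casablanca is 5:30 behind Yangon.
After 6 hours 40 minutes it is 00:20 (Oct 25) in Yangon.
Shift by the zone difference: 00:20 − 5:30 = 18:50 on Oct 24 in Casablanca.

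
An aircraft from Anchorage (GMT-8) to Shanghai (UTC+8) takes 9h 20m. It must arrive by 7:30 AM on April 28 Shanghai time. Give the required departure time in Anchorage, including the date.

6:10 AM on April 27

Target arrival in UTC: 7:30 AM − 8:00 = 11:30 PM on Apr 27.
Subtract 9 hours and 20 minutes → departure 2:10 PM UTC on Apr 27.
Anchorage is UTC−8:00: 2:10 PM − 8:00 = 6:10 AM on Apr 27.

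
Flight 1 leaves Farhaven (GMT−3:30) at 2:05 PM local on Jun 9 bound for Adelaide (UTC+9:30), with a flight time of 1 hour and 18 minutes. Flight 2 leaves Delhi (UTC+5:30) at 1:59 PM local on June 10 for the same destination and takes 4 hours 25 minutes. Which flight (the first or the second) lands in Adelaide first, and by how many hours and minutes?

the first, by 18 hours 1 minute

Flight 1 in UTC: 2:05 PM + 3:30 = 5:35 PM on Jun 9.
+1 hour 18 minutes → arrive 6:53 PM UTC on Jun 9.
Flight 2 in UTC: 1:59 PM − 5:30 = 8:29 AM on Jun 10.
+4 hours 25 minutes → arrive 12:54 PM UTC on Jun 10.
Flight 1 lands earlier by 18 hours 1 minute.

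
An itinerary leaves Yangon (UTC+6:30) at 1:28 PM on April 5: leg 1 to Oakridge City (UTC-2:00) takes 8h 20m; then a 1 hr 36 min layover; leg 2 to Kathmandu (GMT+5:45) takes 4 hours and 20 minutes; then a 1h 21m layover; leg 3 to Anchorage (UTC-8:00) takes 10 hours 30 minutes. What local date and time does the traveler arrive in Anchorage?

Convert departure to UTC: 1:28 PM − 6:30 = 6:58 AM UTC on Apr 5.
Add 8 hours 20 minutes leg 1 → 3:18 PM UTC.
Add 1 hour and 36 minutes layover in Oakridge City → 4:54 PM UTC.
Add 4 hours and 20 minutes leg 2 → 9:14 PM UTC.
Add 1 hour and 21 minutes layover in Kathmandu → 10:35 PM UTC.
Add 10 hours and 30 minutes leg 3 → 9:05 AM UTC (Apr 6).
Anchorage is UTC−8:00, so local arrival = 9:05 AM − 8:00 = 1:05 AM on Apr 6.

1:05 AM on April 6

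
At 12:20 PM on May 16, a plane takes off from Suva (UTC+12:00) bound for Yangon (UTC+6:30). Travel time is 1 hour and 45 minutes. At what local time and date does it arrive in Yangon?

Convert departure to UTC: 12:20 PM − 12:00 = 12:20 AM UTC on May 16.
Add 1 hour 45 minutes travel time → 2:05 AM UTC.
Yangon is UTC+6:30, so local arrival = 2:05 AM + 6:30 = 8:35 AM on May 16.

8:35 AM on May 16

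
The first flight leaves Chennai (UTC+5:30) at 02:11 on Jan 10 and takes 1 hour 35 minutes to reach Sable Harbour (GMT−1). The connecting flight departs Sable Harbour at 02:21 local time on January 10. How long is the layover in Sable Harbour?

Convert departure to UTC: 02:11 − 5:30 = 20:41 UTC on Jan 9.
Add 1 hour 35 minutes flight time → 22:16 UTC.
Sable Harbour is UTC−1:00, so local arrival = 22:16 − 1:00 = 21:16 on Jan 9.
Layover = 02:21 − 21:16 (+1 day) = 5 hours 5 minutes.

5 hours 5 minutes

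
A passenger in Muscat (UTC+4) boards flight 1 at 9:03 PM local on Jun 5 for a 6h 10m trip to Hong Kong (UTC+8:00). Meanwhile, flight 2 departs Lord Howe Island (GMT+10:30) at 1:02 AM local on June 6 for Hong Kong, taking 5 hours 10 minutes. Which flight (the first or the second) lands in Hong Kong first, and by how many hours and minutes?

the second, by 3 hours 31 minutes

Flight 1 in UTC: 9:03 PM − 4:00 = 5:03 PM on Jun 5.
+6 hours and 10 minutes → arrive 11:13 PM UTC on Jun 5.
Flight 2 in UTC: 1:02 AM − 10:30 = 2:32 PM on Jun 5.
+5 hours 10 minutes → arrive 7:42 PM UTC on Jun 5.
Flight 2 lands earlier by 3 hours 31 minutes.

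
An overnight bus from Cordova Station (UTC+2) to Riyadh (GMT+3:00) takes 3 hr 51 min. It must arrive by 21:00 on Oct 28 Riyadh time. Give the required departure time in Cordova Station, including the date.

16:09 on October 28

Target arrival in UTC: 21:00 − 3:00 = 18:00 on Oct 28.
Subtract 3 hours and 51 minutes → departure 14:09 UTC on Oct 28.
Cordova Station is UTC+2:00: 14:09 + 2:00 = 16:09 on Oct 28.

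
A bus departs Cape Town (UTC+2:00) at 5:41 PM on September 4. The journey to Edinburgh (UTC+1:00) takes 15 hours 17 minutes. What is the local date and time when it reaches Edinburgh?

7:58 AM on Sep 5

Convert departure to UTC: 5:41 PM − 2:00 = 3:41 PM UTC on Sep 4.
Add 15 hours 17 minutes travel time → 6:58 AM UTC (Sep 5).
Edinburgh is UTC+1:00, so local arrival = 6:58 AM + 1:00 = 7:58 AM on Sep 5.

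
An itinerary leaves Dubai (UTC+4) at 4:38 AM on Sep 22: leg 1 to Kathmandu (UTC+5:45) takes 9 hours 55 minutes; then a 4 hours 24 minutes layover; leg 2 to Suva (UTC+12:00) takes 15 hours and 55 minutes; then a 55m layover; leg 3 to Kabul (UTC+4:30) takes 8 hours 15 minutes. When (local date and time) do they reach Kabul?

8:32 PM on September 23

Convert departure to UTC: 4:38 AM − 4:00 = 12:38 AM UTC on Sep 22.
Add 9 hours 55 minutes leg 1 → 10:33 AM UTC.
Add 4 hours and 24 minutes layover in Kathmandu → 2:57 PM UTC.
Add 15 hours and 55 minutes leg 2 → 6:52 AM UTC (Sep 23).
Add 55 minutes layover in Suva → 7:47 AM UTC.
Add 8 hours 15 minutes leg 3 → 4:02 PM UTC.
Kabul is UTC+4:30, so local arrival = 4:02 PM + 4:30 = 8:32 PM on Sep 23.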